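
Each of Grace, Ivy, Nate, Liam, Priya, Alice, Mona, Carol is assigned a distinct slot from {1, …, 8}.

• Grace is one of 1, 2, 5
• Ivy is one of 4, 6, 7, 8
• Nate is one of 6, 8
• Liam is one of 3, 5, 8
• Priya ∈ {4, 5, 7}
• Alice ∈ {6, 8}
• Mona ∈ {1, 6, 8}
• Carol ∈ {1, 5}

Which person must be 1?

Mona

The 8 variables draw from only 8 values {1, 2, 3, 4, 5, 6, 7, 8}, so each is used; only Grace can be 2, hence Grace = 2.
The 7 still-open variables together cover exactly {1, 3, 4, 5, 6, 7, 8} — 7 values for 7 variables — and 3 appears only in Liam's list, so Liam = 3.
The 2 variables Nate and Alice are confined to {6, 8}, which locks those values in; drop them from Ivy, Mona.
So 1 goes to Mona.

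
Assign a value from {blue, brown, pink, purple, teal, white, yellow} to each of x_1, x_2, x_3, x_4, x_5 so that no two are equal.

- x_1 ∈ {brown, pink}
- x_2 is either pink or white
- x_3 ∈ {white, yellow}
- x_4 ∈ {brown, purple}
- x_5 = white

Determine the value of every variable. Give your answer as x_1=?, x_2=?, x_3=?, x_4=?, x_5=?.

x_5's domain is down to {white}, so x_5 = white. So x_2, x_3 can't be white.
x_2 has just one choice, so x_2 = pink. Eliminate pink elsewhere: x_1.
That leaves x_3 = yellow.
That leaves x_1 = brown. So x_4 can't be brown.
x_4 must be purple (only option left).

x_1=brown, x_2=pink, x_3=yellow, x_4=purple, x_5=white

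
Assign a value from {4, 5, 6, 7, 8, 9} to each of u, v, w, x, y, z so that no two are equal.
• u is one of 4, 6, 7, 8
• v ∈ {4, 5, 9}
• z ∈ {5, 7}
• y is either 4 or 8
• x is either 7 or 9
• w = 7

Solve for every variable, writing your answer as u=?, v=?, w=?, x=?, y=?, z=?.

u=6, v=4, w=7, x=9, y=8, z=5

w has just one choice, so w = 7. Remove 7 from u, x, z.
x's domain is down to {9}, so x = 9. Strike 9 from v.
That leaves z = 5. Eliminate 5 elsewhere: v.
v has just one choice, so v = 4. Eliminate 4 elsewhere: u, y.
y has just one choice, so y = 8. Remove 8 from u.
u has just one choice, so u = 6.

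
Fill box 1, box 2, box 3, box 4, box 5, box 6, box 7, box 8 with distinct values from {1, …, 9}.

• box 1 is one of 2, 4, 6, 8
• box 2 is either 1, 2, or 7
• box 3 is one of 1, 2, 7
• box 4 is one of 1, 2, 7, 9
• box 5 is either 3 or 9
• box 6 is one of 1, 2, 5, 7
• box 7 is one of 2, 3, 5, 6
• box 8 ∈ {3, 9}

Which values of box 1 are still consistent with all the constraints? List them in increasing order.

The 2 variables box 5 and box 8 are confined to {3, 9}, which locks those values in; drop them from box 4, box 7.
box 2, box 3, box 4 share exactly the 3 values {1, 2, 7}; by pigeonhole those values go to them, so strike 1, 2, 7 from box 1, box 6, box 7.
box 6 must be 5 (only option left). Strike 5 from box 7.
box 7 has just one choice, so box 7 = 6. Eliminate 6 elsewhere: box 1.
No further eliminations apply; box 1 can still be any of 4, 8.

4, 8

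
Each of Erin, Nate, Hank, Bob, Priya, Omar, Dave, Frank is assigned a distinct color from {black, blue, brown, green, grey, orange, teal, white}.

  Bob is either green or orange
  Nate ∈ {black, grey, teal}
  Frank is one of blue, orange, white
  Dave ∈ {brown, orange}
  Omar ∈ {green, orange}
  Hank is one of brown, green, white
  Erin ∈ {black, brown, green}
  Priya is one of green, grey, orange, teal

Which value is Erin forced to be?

black

Among the 8 variables, blue fits only Frank (and all 8 values in {black, blue, brown, green, grey, orange, teal, white} must be used), so Frank = blue.
The 7 still-open variables draw from only 7 values {black, brown, green, grey, orange, teal, white}, so each is used; only Hank can be white, hence Hank = white.
Bob and Omar share exactly the 2 values {green, orange}; by pigeonhole those values go to them, so strike green, orange from Erin, Priya, Dave.
That leaves Dave = brown. Remove brown from Erin.
So Erin = black.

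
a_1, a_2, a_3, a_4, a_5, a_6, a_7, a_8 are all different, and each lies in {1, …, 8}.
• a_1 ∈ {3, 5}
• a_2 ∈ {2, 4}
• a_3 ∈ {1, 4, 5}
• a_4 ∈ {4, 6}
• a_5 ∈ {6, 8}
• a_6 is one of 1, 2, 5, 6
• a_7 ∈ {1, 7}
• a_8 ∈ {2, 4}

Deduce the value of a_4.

Among the 8 variables, 3 fits only a_1 (and all 8 values in {1, 2, 3, 4, 5, 6, 7, 8} must be used), so a_1 = 3.
The 7 still-open variables together cover exactly {1, 2, 4, 5, 6, 7, 8} — 7 values for 7 variables — and 7 appears only in a_7's list, so a_7 = 7.
The 6 still-open variables together cover exactly {1, 2, 4, 5, 6, 8} — 6 values for 6 variables — and 8 appears only in a_5's list, so a_5 = 8.
The 2 variables a_2 and a_8 are confined to {2, 4}, which locks those values in; drop them from a_3, a_4, a_6.
So a_4 = 6.

6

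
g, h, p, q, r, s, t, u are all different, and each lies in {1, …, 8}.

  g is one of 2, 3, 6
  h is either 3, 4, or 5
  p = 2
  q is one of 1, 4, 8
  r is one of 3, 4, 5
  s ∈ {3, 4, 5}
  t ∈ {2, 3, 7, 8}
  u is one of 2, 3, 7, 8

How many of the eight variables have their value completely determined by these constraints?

3

p has just one choice, so p = 2. Eliminate 2 elsewhere: g, t, u.
The 7 still-open variables together cover exactly {1, 3, 4, 5, 6, 7, 8} — 7 values for 7 variables — and 1 appears only in q's list, so q = 1.
The 6 still-open variables together cover exactly {3, 4, 5, 6, 7, 8} — 6 values for 6 variables — and 6 appears only in g's list, so g = 6.
The 3 variables h, r, s are confined to {3, 4, 5}, which locks those values in; drop them from t, u.
Determined: g=6, p=2, q=1. The other variables each still have more than one consistent value. That makes 3.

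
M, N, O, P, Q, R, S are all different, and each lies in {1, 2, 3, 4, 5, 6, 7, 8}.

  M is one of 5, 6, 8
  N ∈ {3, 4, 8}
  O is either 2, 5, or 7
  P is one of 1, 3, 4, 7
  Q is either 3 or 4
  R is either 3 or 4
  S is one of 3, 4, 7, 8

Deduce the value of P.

The 2 variables Q and R are confined to {3, 4}, which locks those values in; drop them from N, P, S.
That leaves N = 8. So M, S can't be 8.
S's domain is down to {7}, so S = 7. Strike 7 from O, P.
So P = 1.

1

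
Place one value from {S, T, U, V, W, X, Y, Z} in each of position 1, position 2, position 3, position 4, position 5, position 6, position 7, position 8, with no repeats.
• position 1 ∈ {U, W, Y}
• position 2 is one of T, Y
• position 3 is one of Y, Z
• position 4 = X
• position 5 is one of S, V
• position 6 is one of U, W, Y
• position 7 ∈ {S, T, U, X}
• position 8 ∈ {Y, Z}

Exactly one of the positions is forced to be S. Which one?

position 4 must be X (only option left). Remove X from position 7.
Among the 7 still-open variables, V fits only position 5 (and all 7 values in {S, T, U, V, W, Y, Z} must be used), so position 5 = V.
Among the 6 still-open variables, S fits only position 7 (and all 6 values in {S, T, U, W, Y, Z} must be used), so position 7 = S.

position 7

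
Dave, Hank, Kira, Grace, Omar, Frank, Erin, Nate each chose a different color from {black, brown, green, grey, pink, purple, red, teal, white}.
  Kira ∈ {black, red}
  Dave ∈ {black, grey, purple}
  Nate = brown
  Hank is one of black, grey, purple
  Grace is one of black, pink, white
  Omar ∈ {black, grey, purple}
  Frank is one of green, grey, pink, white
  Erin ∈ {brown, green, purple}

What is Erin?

green

Nate's domain is down to {brown}, so Nate = brown. Eliminate brown elsewhere: Erin.
The 7 still-open variables together cover exactly {black, green, grey, pink, purple, red, white} — 7 values for 7 variables — and red appears only in Kira's list, so Kira = red.
Dave, Hank, Omar between them cover only {black, grey, purple} — a naked triple. Remove those values from Grace, Frank, Erin.
So Erin = green.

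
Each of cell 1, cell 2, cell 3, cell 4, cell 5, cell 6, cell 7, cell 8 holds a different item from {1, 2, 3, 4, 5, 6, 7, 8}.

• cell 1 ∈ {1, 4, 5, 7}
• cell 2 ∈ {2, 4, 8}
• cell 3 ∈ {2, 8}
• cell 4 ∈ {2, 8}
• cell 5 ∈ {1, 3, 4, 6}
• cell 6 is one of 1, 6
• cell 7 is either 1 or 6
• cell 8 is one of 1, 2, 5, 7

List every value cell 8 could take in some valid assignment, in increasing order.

5, 7

Among the 8 variables, 3 fits only cell 5 (and all 8 values in {1, 2, 3, 4, 5, 6, 7, 8} must be used), so cell 5 = 3.
cell 3 and cell 4 share exactly the 2 values {2, 8}; by pigeonhole those values go to them, so strike 2, 8 from cell 2, cell 8.
cell 2 has just one choice, so cell 2 = 4. Eliminate 4 elsewhere: cell 1.
The 2 variables cell 6 and cell 7 are confined to {1, 6}, which locks those values in; drop them from cell 1, cell 8.
No further eliminations apply; cell 8 can still be any of 5, 7.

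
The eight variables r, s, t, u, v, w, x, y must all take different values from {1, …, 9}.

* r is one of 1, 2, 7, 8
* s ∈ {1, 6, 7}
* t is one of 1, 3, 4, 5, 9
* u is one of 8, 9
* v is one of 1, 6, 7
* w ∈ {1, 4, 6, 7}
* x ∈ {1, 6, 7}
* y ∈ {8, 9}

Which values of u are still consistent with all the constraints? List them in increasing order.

u and y share exactly the 2 values {8, 9}; by pigeonhole those values go to them, so strike 8, 9 from r, t.
s, v, x share exactly the 3 values {1, 6, 7}; by pigeonhole those values go to them, so strike 1, 6, 7 from r, t, w.
r has just one choice, so r = 2.
w must be 4 (only option left). So t can't be 4.
No further eliminations apply; u can still be any of 8, 9.

8, 9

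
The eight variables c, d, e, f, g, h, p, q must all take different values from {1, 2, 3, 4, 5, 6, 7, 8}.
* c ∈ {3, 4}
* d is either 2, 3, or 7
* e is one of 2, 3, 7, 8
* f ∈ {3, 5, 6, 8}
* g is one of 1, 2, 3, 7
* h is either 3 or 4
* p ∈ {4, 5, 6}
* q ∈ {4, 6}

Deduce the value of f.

Among the 8 variables, 1 fits only g (and all 8 values in {1, 2, 3, 4, 5, 6, 7, 8} must be used), so g = 1.
c and h share exactly the 2 values {3, 4}; by pigeonhole those values go to them, so strike 3, 4 from d, e, f, p, q.
q has just one choice, so q = 6. Eliminate 6 elsewhere: f, p.
p has just one choice, so p = 5. So f can't be 5.
So f = 8.

8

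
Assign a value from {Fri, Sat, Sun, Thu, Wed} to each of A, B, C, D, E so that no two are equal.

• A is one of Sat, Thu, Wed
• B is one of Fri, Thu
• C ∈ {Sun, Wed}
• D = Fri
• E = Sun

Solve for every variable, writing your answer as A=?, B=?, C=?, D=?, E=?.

D must be Fri (only option left). Strike Fri from B.
That leaves E = Sun. Remove Sun from C.
B's domain is down to {Thu}, so B = Thu. Strike Thu from A.
That leaves C = Wed. Eliminate Wed elsewhere: A.
A's domain is down to {Sat}, so A = Sat.

A=Sat, B=Thu, C=Wed, D=Fri, E=Sun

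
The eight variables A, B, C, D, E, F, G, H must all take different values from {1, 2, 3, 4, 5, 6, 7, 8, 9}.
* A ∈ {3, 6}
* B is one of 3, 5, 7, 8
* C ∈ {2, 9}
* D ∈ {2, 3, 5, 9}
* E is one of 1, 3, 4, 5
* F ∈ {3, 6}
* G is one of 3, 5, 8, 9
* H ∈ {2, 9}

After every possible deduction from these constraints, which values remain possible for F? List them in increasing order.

3, 6

A and F share exactly the 2 values {3, 6}; by pigeonhole those values go to them, so strike 3, 6 from B, D, E, G.
C and H share exactly the 2 values {2, 9}; by pigeonhole those values go to them, so strike 2, 9 from D, G.
That leaves D = 5. So B, E, G can't be 5.
G's domain is down to {8}, so G = 8. Remove 8 from B.
B must be 7 (only option left).
No further eliminations apply; F can still be any of 3, 6.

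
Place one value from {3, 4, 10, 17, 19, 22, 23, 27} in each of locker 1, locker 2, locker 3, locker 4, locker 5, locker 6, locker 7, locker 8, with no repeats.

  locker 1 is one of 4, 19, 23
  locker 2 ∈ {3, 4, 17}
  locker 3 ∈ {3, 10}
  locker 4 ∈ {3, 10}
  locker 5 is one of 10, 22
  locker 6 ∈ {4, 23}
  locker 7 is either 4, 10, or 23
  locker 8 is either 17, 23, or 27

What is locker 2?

The 8 variables draw from only 8 values {3, 4, 10, 17, 19, 22, 23, 27}, so each is used; only locker 1 can be 19, hence locker 1 = 19.
The 7 still-open variables together cover exactly {3, 4, 10, 17, 22, 23, 27} — 7 values for 7 variables — and 22 appears only in locker 5's list, so locker 5 = 22.
The 6 still-open variables draw from only 6 values {3, 4, 10, 17, 23, 27}, so each is used; only locker 8 can be 27, hence locker 8 = 27.
The 5 still-open variables draw from only 5 values {3, 4, 10, 17, 23}, so each is used; only locker 2 can be 17, hence locker 2 = 17.

17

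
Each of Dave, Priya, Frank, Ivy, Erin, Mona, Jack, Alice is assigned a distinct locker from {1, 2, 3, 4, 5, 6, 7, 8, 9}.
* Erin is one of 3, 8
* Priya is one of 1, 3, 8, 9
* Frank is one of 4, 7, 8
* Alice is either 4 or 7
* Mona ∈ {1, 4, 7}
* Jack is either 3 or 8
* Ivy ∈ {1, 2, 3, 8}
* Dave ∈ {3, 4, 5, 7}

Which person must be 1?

The 8 variables draw from only 8 values {1, 2, 3, 4, 5, 7, 8, 9}, so each is used; only Ivy can be 2, hence Ivy = 2.
The 7 still-open variables draw from only 7 values {1, 3, 4, 5, 7, 8, 9}, so each is used; only Dave can be 5, hence Dave = 5.
Among the 6 still-open variables, 9 fits only Priya (and all 6 values in {1, 3, 4, 7, 8, 9} must be used), so Priya = 9.
The 5 still-open variables together cover exactly {1, 3, 4, 7, 8} — 5 values for 5 variables — and 1 appears only in Mona's list, so Mona = 1.

Mona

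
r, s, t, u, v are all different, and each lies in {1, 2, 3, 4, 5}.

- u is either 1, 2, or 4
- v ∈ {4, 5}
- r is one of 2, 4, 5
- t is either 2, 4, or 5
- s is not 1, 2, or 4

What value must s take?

3

The 5 variables together cover exactly {1, 2, 3, 4, 5} — 5 values for 5 variables — and 1 appears only in u's list, so u = 1.
The 4 still-open variables draw from only 4 values {2, 3, 4, 5}, so each is used; only s can be 3, hence s = 3.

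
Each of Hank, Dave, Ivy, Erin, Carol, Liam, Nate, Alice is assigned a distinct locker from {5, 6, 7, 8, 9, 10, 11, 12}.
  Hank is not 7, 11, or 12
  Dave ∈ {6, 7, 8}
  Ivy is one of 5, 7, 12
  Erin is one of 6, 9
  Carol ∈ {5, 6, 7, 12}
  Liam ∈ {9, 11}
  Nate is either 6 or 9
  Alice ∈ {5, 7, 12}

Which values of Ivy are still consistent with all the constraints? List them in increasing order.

5, 7, 12

The 8 variables draw from only 8 values {5, 6, 7, 8, 9, 10, 11, 12}, so each is used; only Hank can be 10, hence Hank = 10.
The 7 still-open variables together cover exactly {5, 6, 7, 8, 9, 11, 12} — 7 values for 7 variables — and 8 appears only in Dave's list, so Dave = 8.
The 6 still-open variables draw from only 6 values {5, 6, 7, 9, 11, 12}, so each is used; only Liam can be 11, hence Liam = 11.
The 2 variables Erin and Nate are confined to {6, 9}, which locks those values in; drop them from Carol.
No further eliminations apply; Ivy can still be any of 5, 7, 12.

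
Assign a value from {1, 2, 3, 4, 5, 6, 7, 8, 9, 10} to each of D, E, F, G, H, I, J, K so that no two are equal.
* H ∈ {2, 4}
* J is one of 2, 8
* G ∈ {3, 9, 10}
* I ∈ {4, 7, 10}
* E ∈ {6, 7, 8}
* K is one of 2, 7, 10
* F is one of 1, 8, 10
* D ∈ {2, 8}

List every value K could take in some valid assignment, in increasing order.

D and J share exactly the 2 values {2, 8}; by pigeonhole those values go to them, so strike 2, 8 from E, F, H, K.
H's domain is down to {4}, so H = 4. Strike 4 from I.
The 2 variables I and K are confined to {7, 10}, which locks those values in; drop them from E, F, G.
That leaves E = 6.
F's domain is down to {1}, so F = 1.
No further eliminations apply; K can still be any of 7, 10.

7, 10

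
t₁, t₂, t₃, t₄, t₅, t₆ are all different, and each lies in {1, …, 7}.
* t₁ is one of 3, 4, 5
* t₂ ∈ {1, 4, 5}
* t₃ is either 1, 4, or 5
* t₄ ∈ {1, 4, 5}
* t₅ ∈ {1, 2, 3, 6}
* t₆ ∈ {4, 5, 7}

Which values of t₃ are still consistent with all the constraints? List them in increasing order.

1, 4, 5

The 3 variables t₂, t₃, t₄ are confined to {1, 4, 5}, which locks those values in; drop them from t₁, t₅, t₆.
That leaves t₁ = 3. Remove 3 from t₅.
t₆ must be 7 (only option left).
No further eliminations apply; t₃ can still be any of 1, 4, 5.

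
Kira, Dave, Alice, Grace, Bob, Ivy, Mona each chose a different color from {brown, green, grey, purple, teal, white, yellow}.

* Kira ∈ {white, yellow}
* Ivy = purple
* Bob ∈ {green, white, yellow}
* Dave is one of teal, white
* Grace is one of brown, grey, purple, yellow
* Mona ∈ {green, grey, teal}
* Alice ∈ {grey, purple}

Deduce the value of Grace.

Ivy's domain is down to {purple}, so Ivy = purple. So Alice, Grace can't be purple.
Alice must be grey (only option left). So Grace, Mona can't be grey.
The 5 still-open variables draw from only 5 values {brown, green, teal, white, yellow}, so each is used; only Grace can be brown, hence Grace = brown.

brown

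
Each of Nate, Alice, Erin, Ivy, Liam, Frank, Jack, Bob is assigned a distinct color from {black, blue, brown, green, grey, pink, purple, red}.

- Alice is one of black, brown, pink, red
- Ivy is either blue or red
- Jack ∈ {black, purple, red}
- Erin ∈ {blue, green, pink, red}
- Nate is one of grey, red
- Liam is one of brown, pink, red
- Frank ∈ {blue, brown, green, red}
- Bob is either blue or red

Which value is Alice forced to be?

Among the 8 variables, grey fits only Nate (and all 8 values in {black, blue, brown, green, grey, pink, purple, red} must be used), so Nate = grey.
Among the 7 still-open variables, purple fits only Jack (and all 7 values in {black, blue, brown, green, pink, purple, red} must be used), so Jack = purple.
The 6 still-open variables together cover exactly {black, blue, brown, green, pink, red} — 6 values for 6 variables — and black appears only in Alice's list, so Alice = black.

black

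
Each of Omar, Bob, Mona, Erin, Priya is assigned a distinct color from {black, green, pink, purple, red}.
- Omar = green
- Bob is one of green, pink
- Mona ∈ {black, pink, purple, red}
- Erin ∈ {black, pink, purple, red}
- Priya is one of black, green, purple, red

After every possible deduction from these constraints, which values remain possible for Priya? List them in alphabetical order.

Omar's domain is down to {green}, so Omar = green. Strike green from Bob, Priya.
Bob's domain is down to {pink}, so Bob = pink. Eliminate pink elsewhere: Mona, Erin.
No further eliminations apply; Priya can still be any of black, purple, red.

black, purple, red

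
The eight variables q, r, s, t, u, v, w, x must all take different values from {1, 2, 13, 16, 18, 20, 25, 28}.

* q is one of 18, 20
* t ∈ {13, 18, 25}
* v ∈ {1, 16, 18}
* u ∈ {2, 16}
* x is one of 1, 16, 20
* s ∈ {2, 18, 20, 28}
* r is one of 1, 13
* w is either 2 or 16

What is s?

28

The 8 variables draw from only 8 values {1, 2, 13, 16, 18, 20, 25, 28}, so each is used; only t can be 25, hence t = 25.
The 7 still-open variables together cover exactly {1, 2, 13, 16, 18, 20, 28} — 7 values for 7 variables — and 13 appears only in r's list, so r = 13.
The 6 still-open variables together cover exactly {1, 2, 16, 18, 20, 28} — 6 values for 6 variables — and 28 appears only in s's list, so s = 28.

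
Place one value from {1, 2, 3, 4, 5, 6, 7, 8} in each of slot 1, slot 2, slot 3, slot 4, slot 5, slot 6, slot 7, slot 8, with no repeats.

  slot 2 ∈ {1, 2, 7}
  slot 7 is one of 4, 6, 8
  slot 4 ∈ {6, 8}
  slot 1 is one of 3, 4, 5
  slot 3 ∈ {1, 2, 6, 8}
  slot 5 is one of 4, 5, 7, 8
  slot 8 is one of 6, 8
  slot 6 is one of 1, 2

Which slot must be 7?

slot 2

The 8 variables draw from only 8 values {1, 2, 3, 4, 5, 6, 7, 8}, so each is used; only slot 1 can be 3, hence slot 1 = 3.
Among the 7 still-open variables, 5 fits only slot 5 (and all 7 values in {1, 2, 4, 5, 6, 7, 8} must be used), so slot 5 = 5.
The 6 still-open variables draw from only 6 values {1, 2, 4, 6, 7, 8}, so each is used; only slot 7 can be 4, hence slot 7 = 4.
The 5 still-open variables together cover exactly {1, 2, 6, 7, 8} — 5 values for 5 variables — and 7 appears only in slot 2's list, so slot 2 = 7.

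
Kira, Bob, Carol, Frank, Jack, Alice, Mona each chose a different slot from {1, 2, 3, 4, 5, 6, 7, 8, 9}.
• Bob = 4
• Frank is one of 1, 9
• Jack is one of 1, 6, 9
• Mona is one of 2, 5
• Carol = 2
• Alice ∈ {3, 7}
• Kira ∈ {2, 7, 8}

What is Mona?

5

Bob's domain is down to {4}, so Bob = 4.
That leaves Carol = 2. Remove 2 from Kira, Mona.
So Mona = 5.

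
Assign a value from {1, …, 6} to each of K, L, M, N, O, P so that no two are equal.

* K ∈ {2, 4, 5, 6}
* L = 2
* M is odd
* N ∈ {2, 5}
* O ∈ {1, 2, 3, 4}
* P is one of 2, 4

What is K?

L's domain is down to {2}, so L = 2. Remove 2 from K, N, O, P.
N must be 5 (only option left). So K, M can't be 5.
P's domain is down to {4}, so P = 4. So K, O can't be 4.
So K = 6.

6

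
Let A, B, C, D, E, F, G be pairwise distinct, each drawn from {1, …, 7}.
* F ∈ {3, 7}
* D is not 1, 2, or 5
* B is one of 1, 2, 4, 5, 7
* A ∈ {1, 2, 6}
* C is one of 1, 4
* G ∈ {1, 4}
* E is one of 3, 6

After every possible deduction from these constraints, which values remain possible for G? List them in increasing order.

Among the 7 variables, 5 fits only B (and all 7 values in {1, 2, 3, 4, 5, 6, 7} must be used), so B = 5.
The 6 still-open variables draw from only 6 values {1, 2, 3, 4, 6, 7}, so each is used; only A can be 2, hence A = 2.
The 2 variables C and G are confined to {1, 4}, which locks those values in; drop them from D.
No further eliminations apply; G can still be any of 1, 4.

1, 4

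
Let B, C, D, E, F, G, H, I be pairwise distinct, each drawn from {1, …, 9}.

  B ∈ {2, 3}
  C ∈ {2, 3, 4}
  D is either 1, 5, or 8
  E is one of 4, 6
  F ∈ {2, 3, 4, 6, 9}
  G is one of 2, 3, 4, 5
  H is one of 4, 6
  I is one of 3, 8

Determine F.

The 8 variables together cover exactly {1, 2, 3, 4, 5, 6, 8, 9} — 8 values for 8 variables — and 1 appears only in D's list, so D = 1.
The 7 still-open variables together cover exactly {2, 3, 4, 5, 6, 8, 9} — 7 values for 7 variables — and 5 appears only in G's list, so G = 5.
Among the 6 still-open variables, 8 fits only I (and all 6 values in {2, 3, 4, 6, 8, 9} must be used), so I = 8.
The 5 still-open variables draw from only 5 values {2, 3, 4, 6, 9}, so each is used; only F can be 9, hence F = 9.

9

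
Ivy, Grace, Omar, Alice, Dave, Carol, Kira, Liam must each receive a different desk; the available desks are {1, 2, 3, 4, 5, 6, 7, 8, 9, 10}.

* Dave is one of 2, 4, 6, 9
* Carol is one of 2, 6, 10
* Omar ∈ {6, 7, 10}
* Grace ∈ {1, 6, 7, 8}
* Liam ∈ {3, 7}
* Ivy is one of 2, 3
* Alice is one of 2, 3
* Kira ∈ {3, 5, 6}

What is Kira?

5

The 2 variables Ivy and Alice are confined to {2, 3}, which locks those values in; drop them from Dave, Carol, Kira, Liam.
Liam must be 7 (only option left). Remove 7 from Grace, Omar.
The 2 variables Omar and Carol are confined to {6, 10}, which locks those values in; drop them from Grace, Dave, Kira.
So Kira = 5.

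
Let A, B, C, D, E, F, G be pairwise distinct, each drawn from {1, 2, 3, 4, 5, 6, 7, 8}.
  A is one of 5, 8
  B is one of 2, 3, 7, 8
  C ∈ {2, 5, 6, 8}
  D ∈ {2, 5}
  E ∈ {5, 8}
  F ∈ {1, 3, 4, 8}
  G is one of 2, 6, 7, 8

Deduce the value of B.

3

A and E share exactly the 2 values {5, 8}; by pigeonhole those values go to them, so strike 5, 8 from B, C, D, F, G.
D must be 2 (only option left). Remove 2 from B, C, G.
C's domain is down to {6}, so C = 6. Remove 6 from G.
That leaves G = 7. So B can't be 7.
So B = 3.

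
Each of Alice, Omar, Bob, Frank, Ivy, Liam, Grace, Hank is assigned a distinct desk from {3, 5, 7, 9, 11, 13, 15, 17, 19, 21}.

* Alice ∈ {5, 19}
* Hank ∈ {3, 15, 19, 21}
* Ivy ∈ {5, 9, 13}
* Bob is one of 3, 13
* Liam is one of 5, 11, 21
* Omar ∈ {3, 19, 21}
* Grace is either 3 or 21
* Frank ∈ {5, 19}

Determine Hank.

The 8 variables draw from only 8 values {3, 5, 9, 11, 13, 15, 19, 21}, so each is used; only Ivy can be 9, hence Ivy = 9.
The 7 still-open variables draw from only 7 values {3, 5, 11, 13, 15, 19, 21}, so each is used; only Liam can be 11, hence Liam = 11.
The 6 still-open variables together cover exactly {3, 5, 13, 15, 19, 21} — 6 values for 6 variables — and 13 appears only in Bob's list, so Bob = 13.
Among the 5 still-open variables, 15 fits only Hank (and all 5 values in {3, 5, 15, 19, 21} must be used), so Hank = 15.

15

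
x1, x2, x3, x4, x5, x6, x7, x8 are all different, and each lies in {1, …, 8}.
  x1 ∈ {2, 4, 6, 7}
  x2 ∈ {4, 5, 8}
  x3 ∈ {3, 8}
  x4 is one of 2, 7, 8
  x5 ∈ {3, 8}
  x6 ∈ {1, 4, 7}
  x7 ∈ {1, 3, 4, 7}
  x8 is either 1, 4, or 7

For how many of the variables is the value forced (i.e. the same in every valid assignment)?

3

Among the 8 variables, 5 fits only x2 (and all 8 values in {1, 2, 3, 4, 5, 6, 7, 8} must be used), so x2 = 5.
The 7 still-open variables draw from only 7 values {1, 2, 3, 4, 6, 7, 8}, so each is used; only x1 can be 6, hence x1 = 6.
The 6 still-open variables together cover exactly {1, 2, 3, 4, 7, 8} — 6 values for 6 variables — and 2 appears only in x4's list, so x4 = 2.
x3 and x5 share exactly the 2 values {3, 8}; by pigeonhole those values go to them, so strike 3, 8 from x7.
Determined: x1=6, x2=5, x4=2. The other variables each still have more than one consistent value. That makes 3.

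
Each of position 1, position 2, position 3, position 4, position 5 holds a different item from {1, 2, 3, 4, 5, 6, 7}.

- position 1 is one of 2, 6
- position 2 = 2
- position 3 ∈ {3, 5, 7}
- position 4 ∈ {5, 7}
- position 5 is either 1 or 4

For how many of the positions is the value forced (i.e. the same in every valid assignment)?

2

position 2 must be 2 (only option left). Eliminate 2 elsewhere: position 1.
That leaves position 1 = 6.
Determined: position 1=6, position 2=2. The other positions each still have more than one consistent value. That makes 2.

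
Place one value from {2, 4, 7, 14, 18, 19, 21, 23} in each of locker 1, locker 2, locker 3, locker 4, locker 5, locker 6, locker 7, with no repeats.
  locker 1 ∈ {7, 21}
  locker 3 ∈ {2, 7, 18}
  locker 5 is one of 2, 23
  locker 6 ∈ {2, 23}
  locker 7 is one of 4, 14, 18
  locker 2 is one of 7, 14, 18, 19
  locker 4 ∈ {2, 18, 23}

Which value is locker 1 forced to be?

locker 5 and locker 6 share exactly the 2 values {2, 23}; by pigeonhole those values go to them, so strike 2, 23 from locker 3, locker 4.
locker 4 must be 18 (only option left). Eliminate 18 elsewhere: locker 2, locker 3, locker 7.
locker 3's domain is down to {7}, so locker 3 = 7. Eliminate 7 elsewhere: locker 1, locker 2.
So locker 1 = 21.

21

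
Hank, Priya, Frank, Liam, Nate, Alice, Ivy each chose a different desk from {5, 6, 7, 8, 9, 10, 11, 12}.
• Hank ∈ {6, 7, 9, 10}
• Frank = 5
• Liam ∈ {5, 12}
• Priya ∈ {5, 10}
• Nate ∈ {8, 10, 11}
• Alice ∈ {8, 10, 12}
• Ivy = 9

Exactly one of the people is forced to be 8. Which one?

Alice

Frank has just one choice, so Frank = 5. Strike 5 from Priya, Liam.
Liam's domain is down to {12}, so Liam = 12. Strike 12 from Alice.
Ivy's domain is down to {9}, so Ivy = 9. Strike 9 from Hank.
Priya's domain is down to {10}, so Priya = 10. Strike 10 from Hank, Nate, Alice.
So 8 goes to Alice.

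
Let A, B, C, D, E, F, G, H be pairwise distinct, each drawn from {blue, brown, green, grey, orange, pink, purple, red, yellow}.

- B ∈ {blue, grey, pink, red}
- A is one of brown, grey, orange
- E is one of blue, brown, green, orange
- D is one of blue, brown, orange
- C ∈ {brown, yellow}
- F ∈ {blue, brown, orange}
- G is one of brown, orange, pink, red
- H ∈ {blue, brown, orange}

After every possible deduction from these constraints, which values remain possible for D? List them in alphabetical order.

The 8 variables together cover exactly {blue, brown, green, grey, orange, pink, red, yellow} — 8 values for 8 variables — and green appears only in E's list, so E = green.
The 7 still-open variables draw from only 7 values {blue, brown, grey, orange, pink, red, yellow}, so each is used; only C can be yellow, hence C = yellow.
D, F, H share exactly the 3 values {blue, brown, orange}; by pigeonhole those values go to them, so strike blue, brown, orange from A, B, G.
That leaves A = grey. So B can't be grey.
No further eliminations apply; D can still be any of blue, brown, orange.

blue, brown, orange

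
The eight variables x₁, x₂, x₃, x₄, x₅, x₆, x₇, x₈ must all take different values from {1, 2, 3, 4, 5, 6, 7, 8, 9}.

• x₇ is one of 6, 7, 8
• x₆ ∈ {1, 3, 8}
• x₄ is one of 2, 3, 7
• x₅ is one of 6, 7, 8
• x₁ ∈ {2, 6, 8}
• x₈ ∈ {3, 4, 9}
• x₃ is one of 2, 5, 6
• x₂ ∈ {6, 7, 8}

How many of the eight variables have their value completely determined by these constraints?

x₂, x₅, x₇ between them cover only {6, 7, 8} — a naked triple. Remove those values from x₁, x₃, x₄, x₆.
x₁ has just one choice, so x₁ = 2. Strike 2 from x₃, x₄.
x₃'s domain is down to {5}, so x₃ = 5.
x₄ has just one choice, so x₄ = 3. So x₆, x₈ can't be 3.
x₆'s domain is down to {1}, so x₆ = 1.
Determined: x₁=2, x₃=5, x₄=3, x₆=1. The other variables each still have more than one consistent value. That makes 4.

4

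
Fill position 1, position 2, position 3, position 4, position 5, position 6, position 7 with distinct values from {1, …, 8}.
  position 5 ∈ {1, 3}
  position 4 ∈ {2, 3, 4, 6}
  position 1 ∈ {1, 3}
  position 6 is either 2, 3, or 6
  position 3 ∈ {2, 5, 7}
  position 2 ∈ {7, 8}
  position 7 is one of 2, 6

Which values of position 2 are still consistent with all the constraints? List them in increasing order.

The 2 variables position 1 and position 5 are confined to {1, 3}, which locks those values in; drop them from position 4, position 6.
position 6 and position 7 share exactly the 2 values {2, 6}; by pigeonhole those values go to them, so strike 2, 6 from position 3, position 4.
That leaves position 4 = 4.
No further eliminations apply; position 2 can still be any of 7, 8.

7, 8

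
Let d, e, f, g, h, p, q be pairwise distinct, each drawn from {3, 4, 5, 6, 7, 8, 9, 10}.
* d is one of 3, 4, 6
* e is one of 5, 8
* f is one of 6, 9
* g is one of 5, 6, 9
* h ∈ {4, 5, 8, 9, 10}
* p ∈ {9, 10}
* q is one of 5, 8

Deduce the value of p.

10

The 7 variables draw from only 7 values {3, 4, 5, 6, 8, 9, 10}, so each is used; only d can be 3, hence d = 3.
The 6 still-open variables together cover exactly {4, 5, 6, 8, 9, 10} — 6 values for 6 variables — and 4 appears only in h's list, so h = 4.
The 5 still-open variables draw from only 5 values {5, 6, 8, 9, 10}, so each is used; only p can be 10, hence p = 10.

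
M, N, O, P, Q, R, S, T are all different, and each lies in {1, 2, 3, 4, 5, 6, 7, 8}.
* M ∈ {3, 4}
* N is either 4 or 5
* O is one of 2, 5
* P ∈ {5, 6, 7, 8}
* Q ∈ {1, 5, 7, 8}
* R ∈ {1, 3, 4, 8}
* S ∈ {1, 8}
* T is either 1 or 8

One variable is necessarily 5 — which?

N

The 8 variables draw from only 8 values {1, 2, 3, 4, 5, 6, 7, 8}, so each is used; only O can be 2, hence O = 2.
Among the 7 still-open variables, 6 fits only P (and all 7 values in {1, 3, 4, 5, 6, 7, 8} must be used), so P = 6.
The 6 still-open variables together cover exactly {1, 3, 4, 5, 7, 8} — 6 values for 6 variables — and 7 appears only in Q's list, so Q = 7.
Among the 5 still-open variables, 5 fits only N (and all 5 values in {1, 3, 4, 5, 8} must be used), so N = 5.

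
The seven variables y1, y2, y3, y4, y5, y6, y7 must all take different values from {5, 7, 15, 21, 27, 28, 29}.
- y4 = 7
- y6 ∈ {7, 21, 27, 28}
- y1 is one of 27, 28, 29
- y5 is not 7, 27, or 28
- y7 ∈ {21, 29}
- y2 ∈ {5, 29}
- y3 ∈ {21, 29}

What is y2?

y4's domain is down to {7}, so y4 = 7. Remove 7 from y6.
The 6 still-open variables together cover exactly {5, 15, 21, 27, 28, 29} — 6 values for 6 variables — and 15 appears only in y5's list, so y5 = 15.
Among the 5 still-open variables, 5 fits only y2 (and all 5 values in {5, 21, 27, 28, 29} must be used), so y2 = 5.

5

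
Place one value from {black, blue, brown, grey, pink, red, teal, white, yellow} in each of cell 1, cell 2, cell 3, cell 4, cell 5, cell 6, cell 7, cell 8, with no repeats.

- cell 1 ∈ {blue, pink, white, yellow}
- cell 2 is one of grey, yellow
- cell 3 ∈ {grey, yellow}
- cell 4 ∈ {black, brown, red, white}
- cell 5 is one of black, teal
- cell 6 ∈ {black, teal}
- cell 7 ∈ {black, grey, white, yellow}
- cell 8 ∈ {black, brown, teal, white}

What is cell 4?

red

cell 2 and cell 3 share exactly the 2 values {grey, yellow}; by pigeonhole those values go to them, so strike grey, yellow from cell 1, cell 7.
cell 5 and cell 6 between them cover only {black, teal} — a naked pair. Remove those values from cell 4, cell 7, cell 8.
cell 7 must be white (only option left). Strike white from cell 1, cell 4, cell 8.
cell 8 has just one choice, so cell 8 = brown. So cell 4 can't be brown.
So cell 4 = red.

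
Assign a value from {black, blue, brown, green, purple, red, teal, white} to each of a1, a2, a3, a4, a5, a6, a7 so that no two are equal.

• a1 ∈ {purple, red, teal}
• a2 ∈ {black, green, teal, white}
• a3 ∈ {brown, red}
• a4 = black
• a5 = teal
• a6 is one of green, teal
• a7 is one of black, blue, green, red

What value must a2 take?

a4 has just one choice, so a4 = black. Strike black from a2, a7.
a5 has just one choice, so a5 = teal. Strike teal from a1, a2, a6.
a6's domain is down to {green}, so a6 = green. Eliminate green elsewhere: a2, a7.
So a2 = white.

white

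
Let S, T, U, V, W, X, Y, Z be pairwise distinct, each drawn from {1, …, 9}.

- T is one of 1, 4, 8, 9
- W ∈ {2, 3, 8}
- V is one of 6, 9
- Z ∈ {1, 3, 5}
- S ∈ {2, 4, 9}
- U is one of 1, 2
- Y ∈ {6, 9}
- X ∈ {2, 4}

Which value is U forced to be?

1

The 8 variables together cover exactly {1, 2, 3, 4, 5, 6, 8, 9} — 8 values for 8 variables — and 5 appears only in Z's list, so Z = 5.
Among the 7 still-open variables, 3 fits only W (and all 7 values in {1, 2, 3, 4, 6, 8, 9} must be used), so W = 3.
The 6 still-open variables draw from only 6 values {1, 2, 4, 6, 8, 9}, so each is used; only T can be 8, hence T = 8.
The 5 still-open variables together cover exactly {1, 2, 4, 6, 9} — 5 values for 5 variables — and 1 appears only in U's list, so U = 1.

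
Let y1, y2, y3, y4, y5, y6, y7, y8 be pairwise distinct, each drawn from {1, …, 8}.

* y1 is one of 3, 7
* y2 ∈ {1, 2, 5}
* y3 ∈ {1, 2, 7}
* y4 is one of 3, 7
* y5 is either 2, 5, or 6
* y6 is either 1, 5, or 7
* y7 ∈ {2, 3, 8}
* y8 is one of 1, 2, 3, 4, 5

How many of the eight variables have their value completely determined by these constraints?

The 8 variables together cover exactly {1, 2, 3, 4, 5, 6, 7, 8} — 8 values for 8 variables — and 4 appears only in y8's list, so y8 = 4.
The 7 still-open variables draw from only 7 values {1, 2, 3, 5, 6, 7, 8}, so each is used; only y5 can be 6, hence y5 = 6.
Among the 6 still-open variables, 8 fits only y7 (and all 6 values in {1, 2, 3, 5, 7, 8} must be used), so y7 = 8.
y1 and y4 share exactly the 2 values {3, 7}; by pigeonhole those values go to them, so strike 3, 7 from y3, y6.
Determined: y5=6, y7=8, y8=4. The other variables each still have more than one consistent value. That makes 3.

3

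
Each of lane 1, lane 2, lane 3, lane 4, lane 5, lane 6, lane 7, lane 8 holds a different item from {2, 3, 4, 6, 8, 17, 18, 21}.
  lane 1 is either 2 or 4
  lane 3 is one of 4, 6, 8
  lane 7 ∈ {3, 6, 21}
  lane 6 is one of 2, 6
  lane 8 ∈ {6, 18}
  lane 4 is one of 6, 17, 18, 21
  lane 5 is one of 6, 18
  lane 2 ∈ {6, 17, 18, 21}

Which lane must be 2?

Among the 8 variables, 3 fits only lane 7 (and all 8 values in {2, 3, 4, 6, 8, 17, 18, 21} must be used), so lane 7 = 3.
The 7 still-open variables draw from only 7 values {2, 4, 6, 8, 17, 18, 21}, so each is used; only lane 3 can be 8, hence lane 3 = 8.
The 6 still-open variables draw from only 6 values {2, 4, 6, 17, 18, 21}, so each is used; only lane 1 can be 4, hence lane 1 = 4.
The 5 still-open variables draw from only 5 values {2, 6, 17, 18, 21}, so each is used; only lane 6 can be 2, hence lane 6 = 2.

lane 6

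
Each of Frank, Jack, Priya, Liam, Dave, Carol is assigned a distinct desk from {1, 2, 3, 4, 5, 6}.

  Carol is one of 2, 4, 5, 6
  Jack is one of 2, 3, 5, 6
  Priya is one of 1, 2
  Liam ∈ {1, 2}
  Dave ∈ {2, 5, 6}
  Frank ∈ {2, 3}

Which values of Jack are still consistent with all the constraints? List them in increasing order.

The 6 variables together cover exactly {1, 2, 3, 4, 5, 6} — 6 values for 6 variables — and 4 appears only in Carol's list, so Carol = 4.
Priya and Liam between them cover only {1, 2} — a naked pair. Remove those values from Frank, Jack, Dave.
Frank's domain is down to {3}, so Frank = 3. Strike 3 from Jack.
No further eliminations apply; Jack can still be any of 5, 6.

5, 6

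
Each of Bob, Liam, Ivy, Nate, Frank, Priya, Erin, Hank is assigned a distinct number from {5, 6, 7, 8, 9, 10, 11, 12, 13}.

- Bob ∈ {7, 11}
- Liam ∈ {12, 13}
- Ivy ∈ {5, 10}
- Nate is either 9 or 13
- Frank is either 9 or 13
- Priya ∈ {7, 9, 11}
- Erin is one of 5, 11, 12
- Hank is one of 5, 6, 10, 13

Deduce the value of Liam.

The 8 variables draw from only 8 values {5, 6, 7, 9, 10, 11, 12, 13}, so each is used; only Hank can be 6, hence Hank = 6.
Among the 7 still-open variables, 10 fits only Ivy (and all 7 values in {5, 7, 9, 10, 11, 12, 13} must be used), so Ivy = 10.
Among the 6 still-open variables, 5 fits only Erin (and all 6 values in {5, 7, 9, 11, 12, 13} must be used), so Erin = 5.
The 5 still-open variables draw from only 5 values {7, 9, 11, 12, 13}, so each is used; only Liam can be 12, hence Liam = 12.

12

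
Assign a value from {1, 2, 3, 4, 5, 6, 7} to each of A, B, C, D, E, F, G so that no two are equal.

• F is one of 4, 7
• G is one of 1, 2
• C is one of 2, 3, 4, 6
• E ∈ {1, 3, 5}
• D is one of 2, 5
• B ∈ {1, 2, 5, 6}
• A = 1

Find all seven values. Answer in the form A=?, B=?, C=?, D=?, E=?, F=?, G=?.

A=1, B=6, C=4, D=5, E=3, F=7, G=2

A's domain is down to {1}, so A = 1. Strike 1 from B, E, G.
G has just one choice, so G = 2. Strike 2 from B, C, D.
D has just one choice, so D = 5. Remove 5 from B, E.
E has just one choice, so E = 3. Eliminate 3 elsewhere: C.
B has just one choice, so B = 6. So C can't be 6.
C's domain is down to {4}, so C = 4. So F can't be 4.
F has just one choice, so F = 7.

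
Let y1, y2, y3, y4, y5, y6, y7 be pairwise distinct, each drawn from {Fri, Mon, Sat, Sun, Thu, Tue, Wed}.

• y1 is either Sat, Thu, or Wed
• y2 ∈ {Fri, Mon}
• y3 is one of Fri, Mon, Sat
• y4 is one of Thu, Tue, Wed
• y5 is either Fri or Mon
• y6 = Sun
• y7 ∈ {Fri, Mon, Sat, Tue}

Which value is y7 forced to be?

Tue

y6 must be Sun (only option left).
y2 and y5 share exactly the 2 values {Fri, Mon}; by pigeonhole those values go to them, so strike Fri, Mon from y3, y7.
y3 has just one choice, so y3 = Sat. Remove Sat from y1, y7.
So y7 = Tue.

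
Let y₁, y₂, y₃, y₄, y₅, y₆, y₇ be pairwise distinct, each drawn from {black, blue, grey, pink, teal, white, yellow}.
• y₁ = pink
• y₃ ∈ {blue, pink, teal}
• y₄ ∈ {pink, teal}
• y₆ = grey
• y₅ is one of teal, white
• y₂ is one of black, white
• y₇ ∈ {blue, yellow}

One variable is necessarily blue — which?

y₃

y₁'s domain is down to {pink}, so y₁ = pink. Remove pink from y₃, y₄.
y₄'s domain is down to {teal}, so y₄ = teal. Remove teal from y₃, y₅.
So blue goes to y₃.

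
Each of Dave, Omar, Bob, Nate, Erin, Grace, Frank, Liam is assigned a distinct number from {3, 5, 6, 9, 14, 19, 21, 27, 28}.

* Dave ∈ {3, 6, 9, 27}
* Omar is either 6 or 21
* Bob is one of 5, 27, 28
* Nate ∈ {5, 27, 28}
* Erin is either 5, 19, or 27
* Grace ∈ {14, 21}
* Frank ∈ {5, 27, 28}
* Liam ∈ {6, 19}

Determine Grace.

14

Bob, Nate, Frank between them cover only {5, 27, 28} — a naked triple. Remove those values from Dave, Erin.
Erin has just one choice, so Erin = 19. Strike 19 from Liam.
Liam's domain is down to {6}, so Liam = 6. So Dave, Omar can't be 6.
That leaves Omar = 21. Remove 21 from Grace.
So Grace = 14.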